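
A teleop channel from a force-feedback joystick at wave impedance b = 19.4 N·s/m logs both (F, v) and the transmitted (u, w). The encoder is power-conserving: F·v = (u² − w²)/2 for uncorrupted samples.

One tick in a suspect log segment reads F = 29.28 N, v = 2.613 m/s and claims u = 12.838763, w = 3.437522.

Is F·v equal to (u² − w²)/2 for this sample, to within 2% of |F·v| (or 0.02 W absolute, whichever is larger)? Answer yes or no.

F·v = 29.28×2.613 = 76.508640 W.
(u² − w²)/2 = (164.833835 − 11.816558)/2 = 76.508639 W.
|Δ| = 0.000001;  2% of max(1, |F·v|) = 1.530173.

yes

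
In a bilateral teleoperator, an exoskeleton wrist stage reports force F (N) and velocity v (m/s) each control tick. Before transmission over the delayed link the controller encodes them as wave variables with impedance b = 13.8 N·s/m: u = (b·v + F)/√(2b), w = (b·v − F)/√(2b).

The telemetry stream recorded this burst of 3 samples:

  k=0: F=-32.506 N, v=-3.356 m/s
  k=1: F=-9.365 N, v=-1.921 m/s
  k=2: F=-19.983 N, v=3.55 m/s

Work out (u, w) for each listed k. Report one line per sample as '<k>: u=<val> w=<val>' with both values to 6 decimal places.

k=0: b·v=13.8×(-3.356)=-46.312800; √(2b)=5.253570; u=(-46.312800+(-32.506))/5.253570=-15.002902, w=(-46.312800−(-32.506))/5.253570=-2.628079
k=1: b·v=13.8×(-1.921)=-26.509800; √(2b)=5.253570; u=(-26.509800+(-9.365))/5.253570=-6.828651, w=(-26.509800−(-9.365))/5.253570=-3.263457
k=2: b·v=13.8×3.55=48.990000; √(2b)=5.253570; u=(48.990000+(-19.983))/5.253570=5.521388, w=(48.990000−(-19.983))/5.253570=13.128786

0: u=-15.002902 w=-2.628079
1: u=-6.828651 w=-3.263457
2: u=5.521388 w=13.128786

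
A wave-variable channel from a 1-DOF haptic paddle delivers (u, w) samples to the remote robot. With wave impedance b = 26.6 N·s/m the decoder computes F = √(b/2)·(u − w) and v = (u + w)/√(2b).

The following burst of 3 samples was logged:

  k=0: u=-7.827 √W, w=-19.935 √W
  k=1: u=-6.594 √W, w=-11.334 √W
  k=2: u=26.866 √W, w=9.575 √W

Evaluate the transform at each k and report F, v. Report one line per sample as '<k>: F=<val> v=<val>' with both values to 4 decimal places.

k=0: u−w=12.1080, u+w=-27.7620; √(b/2)=3.6469, √(2b)=7.2938; F=3.6469×12.108=44.1569, v=-27.7620/7.2938=-3.8062
k=1: u−w=4.7400, u+w=-17.9280; √(b/2)=3.6469, √(2b)=7.2938; F=3.6469×4.74=17.2864, v=-17.9280/7.2938=-2.4580
k=2: u−w=17.2910, u+w=36.4410; √(b/2)=3.6469, √(2b)=7.2938; F=3.6469×17.291=63.0588, v=36.4410/7.2938=4.9961

0: F=44.1569 v=-3.8062
1: F=17.2864 v=-2.4580
2: F=63.0588 v=4.9961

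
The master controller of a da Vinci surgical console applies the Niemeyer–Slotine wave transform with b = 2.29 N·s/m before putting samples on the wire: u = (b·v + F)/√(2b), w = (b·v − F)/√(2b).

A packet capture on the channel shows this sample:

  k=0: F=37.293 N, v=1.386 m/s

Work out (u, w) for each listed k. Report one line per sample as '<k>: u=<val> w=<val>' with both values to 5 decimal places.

0: u=18.90896 w=-15.94279

k=0: b·v=2.29×1.386=3.17394; √(2b)=2.14009; u=(3.17394+37.293)/2.14009=18.90896, w=(3.17394−37.293)/2.14009=-15.94279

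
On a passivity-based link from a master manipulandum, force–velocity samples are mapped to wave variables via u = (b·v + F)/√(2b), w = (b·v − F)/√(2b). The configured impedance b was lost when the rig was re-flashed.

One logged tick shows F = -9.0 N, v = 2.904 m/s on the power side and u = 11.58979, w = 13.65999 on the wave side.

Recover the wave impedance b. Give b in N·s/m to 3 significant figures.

b = 37.8 N·s/m

u + w = 25.24978;  u + w = √(2b)·v, so √(2b) = 25.24978/2.904 = 8.69483.
b = (√(2b))²/2 = 75.60003/2 = 37.80002.
(Check via u − w = 2F/√(2b): u − w = -2.07020, 2F/√(2b) = -2.07020.)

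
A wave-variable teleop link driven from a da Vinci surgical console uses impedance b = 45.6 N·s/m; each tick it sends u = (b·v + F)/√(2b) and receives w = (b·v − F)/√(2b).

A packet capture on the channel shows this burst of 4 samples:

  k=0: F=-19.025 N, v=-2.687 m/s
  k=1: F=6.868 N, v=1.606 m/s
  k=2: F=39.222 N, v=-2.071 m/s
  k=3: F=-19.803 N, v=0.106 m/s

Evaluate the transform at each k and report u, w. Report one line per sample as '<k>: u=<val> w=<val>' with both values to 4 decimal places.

0: u=-14.8224 w=-10.8381
1: u=8.3877 w=6.9494
2: u=-5.7818 w=-13.9960
3: u=-1.5675 w=2.5798

k=0: b·v=45.6×(-2.687)=-122.5272; √(2b)=9.5499; u=(-122.5272+(-19.025))/9.5499=-14.8224, w=(-122.5272−(-19.025))/9.5499=-10.8381
k=1: b·v=45.6×1.606=73.2336; √(2b)=9.5499; u=(73.2336+6.868)/9.5499=8.3877, w=(73.2336−6.868)/9.5499=6.9494
k=2: b·v=45.6×(-2.071)=-94.4376; √(2b)=9.5499; u=(-94.4376+39.222)/9.5499=-5.7818, w=(-94.4376−39.222)/9.5499=-13.9960
k=3: b·v=45.6×0.106=4.8336; √(2b)=9.5499; u=(4.8336+(-19.803))/9.5499=-1.5675, w=(4.8336−(-19.803))/9.5499=2.5798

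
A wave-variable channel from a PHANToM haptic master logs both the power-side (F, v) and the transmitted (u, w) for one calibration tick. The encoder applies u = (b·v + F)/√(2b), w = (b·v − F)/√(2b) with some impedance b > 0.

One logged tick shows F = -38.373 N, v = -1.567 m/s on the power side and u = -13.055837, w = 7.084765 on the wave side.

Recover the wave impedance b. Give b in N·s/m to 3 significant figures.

b = 7.26 N·s/m

u + w = -5.971072;  u + w = √(2b)·v, so √(2b) = -5.971072/(-1.567) = 3.810512.
b = (√(2b))²/2 = 14.520000/2 = 7.260000.
(Check via u − w = 2F/√(2b): u − w = -20.140602, 2F/√(2b) = -20.140602.)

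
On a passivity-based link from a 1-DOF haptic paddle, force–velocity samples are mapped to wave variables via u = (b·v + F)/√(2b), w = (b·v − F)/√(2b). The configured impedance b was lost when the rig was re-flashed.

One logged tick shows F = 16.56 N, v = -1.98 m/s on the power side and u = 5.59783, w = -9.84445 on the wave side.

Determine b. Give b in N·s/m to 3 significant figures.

b = 2.3 N·s/m

u + w = -4.2466;  u + w = √(2b)·v, so √(2b) = -4.2466/(-1.98) = 2.1448.
b = (√(2b))²/2 = 4.6000/2 = 2.3000.
(Check via u − w = 2F/√(2b): u − w = 15.4423, 2F/√(2b) = 15.4423.)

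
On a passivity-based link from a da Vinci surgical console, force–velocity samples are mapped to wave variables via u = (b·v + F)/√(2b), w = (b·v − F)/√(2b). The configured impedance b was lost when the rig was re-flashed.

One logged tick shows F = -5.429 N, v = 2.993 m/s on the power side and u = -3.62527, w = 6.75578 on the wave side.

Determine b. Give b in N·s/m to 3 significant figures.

u + w = 3.1305;  u + w = √(2b)·v, so √(2b) = 3.1305/2.993 = 1.0459.
b = (√(2b))²/2 = 1.0940/2 = 0.5470.
(Check via u − w = 2F/√(2b): u − w = -10.3811, 2F/√(2b) = -10.3811.)

b = 0.547 N·s/m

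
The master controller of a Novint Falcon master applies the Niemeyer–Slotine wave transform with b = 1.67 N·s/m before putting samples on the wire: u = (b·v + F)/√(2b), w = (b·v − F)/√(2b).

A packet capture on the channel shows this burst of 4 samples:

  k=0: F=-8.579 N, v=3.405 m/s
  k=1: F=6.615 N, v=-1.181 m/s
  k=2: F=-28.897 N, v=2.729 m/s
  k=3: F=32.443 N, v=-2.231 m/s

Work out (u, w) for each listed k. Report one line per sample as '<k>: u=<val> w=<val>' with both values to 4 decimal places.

0: u=-1.5828 w=7.8057
1: u=2.5404 w=-4.6987
2: u=-13.3180 w=18.3054
3: u=15.7134 w=-19.7907

k=0: b·v=1.67×3.405=5.6863; √(2b)=1.8276; u=(5.6863+(-8.579))/1.8276=-1.5828, w=(5.6863−(-8.579))/1.8276=7.8057
k=1: b·v=1.67×(-1.181)=-1.9723; √(2b)=1.8276; u=(-1.9723+6.615)/1.8276=2.5404, w=(-1.9723−6.615)/1.8276=-4.6987
k=2: b·v=1.67×2.729=4.5574; √(2b)=1.8276; u=(4.5574+(-28.897))/1.8276=-13.3180, w=(4.5574−(-28.897))/1.8276=18.3054
k=3: b·v=1.67×(-2.231)=-3.7258; √(2b)=1.8276; u=(-3.7258+32.443)/1.8276=15.7134, w=(-3.7258−32.443)/1.8276=-19.7907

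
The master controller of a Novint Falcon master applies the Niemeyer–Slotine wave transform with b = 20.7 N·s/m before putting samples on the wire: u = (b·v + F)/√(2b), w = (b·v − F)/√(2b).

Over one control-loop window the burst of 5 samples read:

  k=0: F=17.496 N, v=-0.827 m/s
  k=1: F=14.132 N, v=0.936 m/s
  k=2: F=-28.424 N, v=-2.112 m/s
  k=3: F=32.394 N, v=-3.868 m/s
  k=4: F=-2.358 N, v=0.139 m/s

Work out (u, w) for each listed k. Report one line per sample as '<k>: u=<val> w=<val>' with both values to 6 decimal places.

0: u=0.058608 w=-5.379760
1: u=5.207604 w=0.814885
2: u=-11.212189 w=-2.377017
3: u=-7.409310 w=-17.478497
4: u=0.080708 w=0.813657

k=0: b·v=20.7×(-0.827)=-17.118900; √(2b)=6.434283; u=(-17.118900+17.496)/6.434283=0.058608, w=(-17.118900−17.496)/6.434283=-5.379760
k=1: b·v=20.7×0.936=19.375200; √(2b)=6.434283; u=(19.375200+14.132)/6.434283=5.207604, w=(19.375200−14.132)/6.434283=0.814885
k=2: b·v=20.7×(-2.112)=-43.718400; √(2b)=6.434283; u=(-43.718400+(-28.424))/6.434283=-11.212189, w=(-43.718400−(-28.424))/6.434283=-2.377017
k=3: b·v=20.7×(-3.868)=-80.067600; √(2b)=6.434283; u=(-80.067600+32.394)/6.434283=-7.409310, w=(-80.067600−32.394)/6.434283=-17.478497
k=4: b·v=20.7×0.139=2.877300; √(2b)=6.434283; u=(2.877300+(-2.358))/6.434283=0.080708, w=(2.877300−(-2.358))/6.434283=0.813657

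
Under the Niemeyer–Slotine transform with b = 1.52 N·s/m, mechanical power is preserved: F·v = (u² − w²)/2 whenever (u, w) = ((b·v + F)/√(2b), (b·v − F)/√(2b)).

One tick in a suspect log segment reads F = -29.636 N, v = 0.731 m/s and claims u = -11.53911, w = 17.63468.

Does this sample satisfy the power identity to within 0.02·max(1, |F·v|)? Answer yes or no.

no

F·v = (-29.636)×0.731 = -21.6639 W.
(u² − w²)/2 = (133.1511 − 310.9819)/2 = -88.9154 W.
|Δ| = 67.2515;  2% of max(1, |F·v|) = 0.4333.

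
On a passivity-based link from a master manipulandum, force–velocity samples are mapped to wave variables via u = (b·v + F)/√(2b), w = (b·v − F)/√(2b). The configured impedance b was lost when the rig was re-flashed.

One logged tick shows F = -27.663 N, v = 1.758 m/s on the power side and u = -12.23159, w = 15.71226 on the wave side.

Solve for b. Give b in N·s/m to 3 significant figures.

b = 1.96 N·s/m

u + w = 3.4807;  u + w = √(2b)·v, so √(2b) = 3.4807/1.758 = 1.9799.
b = (√(2b))²/2 = 3.9200/2 = 1.9600.
(Check via u − w = 2F/√(2b): u − w = -27.9439, 2F/√(2b) = -27.9438.)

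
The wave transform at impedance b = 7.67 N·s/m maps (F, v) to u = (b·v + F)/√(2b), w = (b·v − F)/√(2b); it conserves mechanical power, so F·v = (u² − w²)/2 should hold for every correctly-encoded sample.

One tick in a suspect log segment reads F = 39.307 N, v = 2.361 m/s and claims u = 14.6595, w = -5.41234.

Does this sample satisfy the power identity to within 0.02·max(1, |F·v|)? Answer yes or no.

F·v = 39.307×2.361 = 92.8038 W.
(u² − w²)/2 = (214.9009 − 29.2934)/2 = 92.8038 W.
|Δ| = 0.0001;  2% of max(1, |F·v|) = 1.8561.

yes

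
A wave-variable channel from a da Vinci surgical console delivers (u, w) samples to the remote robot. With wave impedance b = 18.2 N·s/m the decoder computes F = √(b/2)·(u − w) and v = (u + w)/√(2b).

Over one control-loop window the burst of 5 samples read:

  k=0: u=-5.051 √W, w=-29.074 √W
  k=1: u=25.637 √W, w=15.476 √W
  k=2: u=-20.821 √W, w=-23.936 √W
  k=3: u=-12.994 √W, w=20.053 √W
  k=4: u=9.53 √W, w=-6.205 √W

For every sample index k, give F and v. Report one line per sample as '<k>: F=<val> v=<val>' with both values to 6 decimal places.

k=0: u−w=24.023000, u+w=-34.125000; √(b/2)=3.016621, √(2b)=6.033241; F=3.016621×24.023=72.468277, v=-34.125000/6.033241=-5.656164
k=1: u−w=10.161000, u+w=41.113000; √(b/2)=3.016621, √(2b)=6.033241; F=3.016621×10.161=30.651882, v=41.113000/6.033241=6.814413
k=2: u−w=3.115000, u+w=-44.757000; √(b/2)=3.016621, √(2b)=6.033241; F=3.016621×3.115=9.396773, v=-44.757000/6.033241=-7.418401
k=3: u−w=-33.047000, u+w=7.059000; √(b/2)=3.016621, √(2b)=6.033241; F=3.016621×(-33.047)=-99.690262, v=7.059000/6.033241=1.170018
k=4: u−w=15.735000, u+w=3.325000; √(b/2)=3.016621, √(2b)=6.033241; F=3.016621×15.735=47.466526, v=3.325000/6.033241=0.551113

0: F=72.468277 v=-5.656164
1: F=30.651882 v=6.814413
2: F=9.396773 v=-7.418401
3: F=-99.690262 v=1.170018
4: F=47.466526 v=0.551113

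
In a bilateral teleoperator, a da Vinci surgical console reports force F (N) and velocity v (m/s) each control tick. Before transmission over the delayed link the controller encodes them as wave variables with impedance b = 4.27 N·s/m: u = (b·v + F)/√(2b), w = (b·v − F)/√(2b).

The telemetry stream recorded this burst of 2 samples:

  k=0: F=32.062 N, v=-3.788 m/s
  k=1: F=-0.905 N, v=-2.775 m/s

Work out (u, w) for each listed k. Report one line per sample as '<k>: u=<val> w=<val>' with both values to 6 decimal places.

k=0: b·v=4.27×(-3.788)=-16.174760; √(2b)=2.922328; u=(-16.174760+32.062)/2.922328=5.436502, w=(-16.174760−32.062)/2.922328=-16.506279
k=1: b·v=4.27×(-2.775)=-11.849250; √(2b)=2.922328; u=(-11.849250+(-0.905))/2.922328=-4.364415, w=(-11.849250−(-0.905))/2.922328=-3.745045

0: u=5.436502 w=-16.506279
1: u=-4.364415 w=-3.745045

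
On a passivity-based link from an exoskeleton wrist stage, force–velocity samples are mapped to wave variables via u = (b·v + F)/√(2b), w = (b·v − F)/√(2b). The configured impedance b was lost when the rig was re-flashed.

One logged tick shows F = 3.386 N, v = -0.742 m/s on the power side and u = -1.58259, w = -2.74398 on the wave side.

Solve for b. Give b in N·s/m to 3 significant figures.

b = 17 N·s/m

u + w = -4.3266;  u + w = √(2b)·v, so √(2b) = -4.3266/(-0.742) = 5.8310.
b = (√(2b))²/2 = 34.0001/2 = 17.0000.
(Check via u − w = 2F/√(2b): u − w = 1.1614, 2F/√(2b) = 1.1614.)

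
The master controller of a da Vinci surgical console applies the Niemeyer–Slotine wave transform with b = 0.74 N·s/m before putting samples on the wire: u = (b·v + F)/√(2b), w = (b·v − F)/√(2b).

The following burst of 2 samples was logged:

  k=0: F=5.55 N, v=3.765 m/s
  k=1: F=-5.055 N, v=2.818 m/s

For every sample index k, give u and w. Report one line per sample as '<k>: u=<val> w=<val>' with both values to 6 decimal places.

k=0: b·v=0.74×3.765=2.786100; √(2b)=1.216553; u=(2.786100+5.55)/1.216553=6.852232, w=(2.786100−5.55)/1.216553=-2.271912
k=1: b·v=0.74×2.818=2.085320; √(2b)=1.216553; u=(2.085320+(-5.055))/1.216553=-2.441062, w=(2.085320−(-5.055))/1.216553=5.869307

0: u=6.852232 w=-2.271912
1: u=-2.441062 w=5.869307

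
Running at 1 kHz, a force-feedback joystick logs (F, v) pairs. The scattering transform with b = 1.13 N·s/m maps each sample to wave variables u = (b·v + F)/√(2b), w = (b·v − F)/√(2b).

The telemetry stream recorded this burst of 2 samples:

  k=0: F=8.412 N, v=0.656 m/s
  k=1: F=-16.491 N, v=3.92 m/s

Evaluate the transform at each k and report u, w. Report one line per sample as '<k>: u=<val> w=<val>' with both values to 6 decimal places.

k=0: b·v=1.13×0.656=0.741280; √(2b)=1.503330; u=(0.741280+8.412)/1.503330=6.088671, w=(0.741280−8.412)/1.503330=-5.102487
k=1: b·v=1.13×3.92=4.429600; √(2b)=1.503330; u=(4.429600+(-16.491))/1.503330=-8.023124, w=(4.429600−(-16.491))/1.503330=13.916176

0: u=6.088671 w=-5.102487
1: u=-8.023124 w=13.916176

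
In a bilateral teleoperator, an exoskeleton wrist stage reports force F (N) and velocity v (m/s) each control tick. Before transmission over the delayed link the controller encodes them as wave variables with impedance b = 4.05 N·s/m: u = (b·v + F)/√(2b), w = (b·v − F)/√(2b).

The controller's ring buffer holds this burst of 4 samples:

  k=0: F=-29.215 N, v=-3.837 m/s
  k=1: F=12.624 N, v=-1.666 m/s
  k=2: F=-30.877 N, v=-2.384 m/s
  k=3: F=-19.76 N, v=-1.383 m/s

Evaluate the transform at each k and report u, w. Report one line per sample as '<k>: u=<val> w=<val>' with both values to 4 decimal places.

0: u=-15.7253 w=4.8050
1: u=2.0649 w=-6.8064
2: u=-14.2416 w=7.4566
3: u=-8.9110 w=4.9749

k=0: b·v=4.05×(-3.837)=-15.5398; √(2b)=2.8460; u=(-15.5398+(-29.215))/2.8460=-15.7253, w=(-15.5398−(-29.215))/2.8460=4.8050
k=1: b·v=4.05×(-1.666)=-6.7473; √(2b)=2.8460; u=(-6.7473+12.624)/2.8460=2.0649, w=(-6.7473−12.624)/2.8460=-6.8064
k=2: b·v=4.05×(-2.384)=-9.6552; √(2b)=2.8460; u=(-9.6552+(-30.877))/2.8460=-14.2416, w=(-9.6552−(-30.877))/2.8460=7.4566
k=3: b·v=4.05×(-1.383)=-5.6011; √(2b)=2.8460; u=(-5.6011+(-19.76))/2.8460=-8.9110, w=(-5.6011−(-19.76))/2.8460=4.9749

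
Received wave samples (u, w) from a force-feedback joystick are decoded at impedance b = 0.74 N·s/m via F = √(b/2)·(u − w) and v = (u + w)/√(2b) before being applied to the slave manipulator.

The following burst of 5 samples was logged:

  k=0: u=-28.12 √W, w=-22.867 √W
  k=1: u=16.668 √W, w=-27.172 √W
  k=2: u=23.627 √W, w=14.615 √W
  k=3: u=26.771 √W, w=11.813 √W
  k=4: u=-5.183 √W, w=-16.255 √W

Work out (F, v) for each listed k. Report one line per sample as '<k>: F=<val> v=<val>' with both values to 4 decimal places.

0: F=-3.1953 v=-41.9111
1: F=26.6668 v=-8.6342
2: F=5.4818 v=31.4347
3: F=9.0986 v=31.7159
4: F=6.7348 v=-17.6219

k=0: u−w=-5.2530, u+w=-50.9870; √(b/2)=0.6083, √(2b)=1.2166; F=0.6083×(-5.253)=-3.1953, v=-50.9870/1.2166=-41.9111
k=1: u−w=43.8400, u+w=-10.5040; √(b/2)=0.6083, √(2b)=1.2166; F=0.6083×43.84=26.6668, v=-10.5040/1.2166=-8.6342
k=2: u−w=9.0120, u+w=38.2420; √(b/2)=0.6083, √(2b)=1.2166; F=0.6083×9.012=5.4818, v=38.2420/1.2166=31.4347
k=3: u−w=14.9580, u+w=38.5840; √(b/2)=0.6083, √(2b)=1.2166; F=0.6083×14.958=9.0986, v=38.5840/1.2166=31.7159
k=4: u−w=11.0720, u+w=-21.4380; √(b/2)=0.6083, √(2b)=1.2166; F=0.6083×11.072=6.7348, v=-21.4380/1.2166=-17.6219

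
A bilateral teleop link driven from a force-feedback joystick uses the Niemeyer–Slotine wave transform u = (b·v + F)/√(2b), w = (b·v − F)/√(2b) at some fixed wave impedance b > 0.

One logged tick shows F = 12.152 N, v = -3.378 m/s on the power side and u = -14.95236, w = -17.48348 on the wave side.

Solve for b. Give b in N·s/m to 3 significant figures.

b = 46.1 N·s/m

u + w = -32.4358;  u + w = √(2b)·v, so √(2b) = -32.4358/(-3.378) = 9.6021.
b = (√(2b))²/2 = 92.2000/2 = 46.1000.
(Check via u − w = 2F/√(2b): u − w = 2.5311, 2F/√(2b) = 2.5311.)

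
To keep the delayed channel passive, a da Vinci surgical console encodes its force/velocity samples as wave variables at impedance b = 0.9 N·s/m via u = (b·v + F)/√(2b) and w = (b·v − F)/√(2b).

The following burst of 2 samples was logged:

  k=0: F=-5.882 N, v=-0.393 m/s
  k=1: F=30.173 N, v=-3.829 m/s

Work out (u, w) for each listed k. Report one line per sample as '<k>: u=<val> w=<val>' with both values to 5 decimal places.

k=0: b·v=0.9×(-0.393)=-0.35370; √(2b)=1.34164; u=(-0.35370+(-5.882))/1.34164=-4.64782, w=(-0.35370−(-5.882))/1.34164=4.12055
k=1: b·v=0.9×(-3.829)=-3.44610; √(2b)=1.34164; u=(-3.44610+30.173)/1.34164=19.92106, w=(-3.44610−30.173)/1.34164=-25.05820

0: u=-4.64782 w=4.12055
1: u=19.92106 w=-25.05820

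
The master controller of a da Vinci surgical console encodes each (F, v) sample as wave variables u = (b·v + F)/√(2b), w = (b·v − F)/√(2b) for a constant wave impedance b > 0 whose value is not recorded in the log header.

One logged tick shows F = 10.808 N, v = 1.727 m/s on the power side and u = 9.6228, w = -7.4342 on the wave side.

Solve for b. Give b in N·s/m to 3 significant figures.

u + w = 2.1886;  u + w = √(2b)·v, so √(2b) = 2.1886/1.727 = 1.2673.
b = (√(2b))²/2 = 1.6060/2 = 0.8030.
(Check via u − w = 2F/√(2b): u − w = 17.0570, 2F/√(2b) = 17.0569.)

b = 0.803 N·s/m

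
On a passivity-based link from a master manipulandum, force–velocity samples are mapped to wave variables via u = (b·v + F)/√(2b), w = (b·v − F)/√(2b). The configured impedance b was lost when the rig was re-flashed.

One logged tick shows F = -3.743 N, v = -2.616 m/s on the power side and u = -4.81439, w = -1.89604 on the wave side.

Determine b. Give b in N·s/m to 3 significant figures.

b = 3.29 N·s/m

u + w = -6.7104;  u + w = √(2b)·v, so √(2b) = -6.7104/(-2.616) = 2.5651.
b = (√(2b))²/2 = 6.5800/2 = 3.2900.
(Check via u − w = 2F/√(2b): u − w = -2.9184, 2F/√(2b) = -2.9183.)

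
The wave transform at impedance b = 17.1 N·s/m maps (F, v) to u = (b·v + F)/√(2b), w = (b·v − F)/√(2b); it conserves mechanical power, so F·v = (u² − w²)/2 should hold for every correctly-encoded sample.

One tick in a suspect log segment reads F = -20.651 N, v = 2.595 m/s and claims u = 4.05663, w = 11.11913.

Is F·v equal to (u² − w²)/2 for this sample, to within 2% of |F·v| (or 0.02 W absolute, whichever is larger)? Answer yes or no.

F·v = (-20.651)×2.595 = -53.58935 W.
(u² − w²)/2 = (16.45625 − 123.63505)/2 = -53.58940 W.
|Δ| = 0.00006;  2% of max(1, |F·v|) = 1.07179.

yes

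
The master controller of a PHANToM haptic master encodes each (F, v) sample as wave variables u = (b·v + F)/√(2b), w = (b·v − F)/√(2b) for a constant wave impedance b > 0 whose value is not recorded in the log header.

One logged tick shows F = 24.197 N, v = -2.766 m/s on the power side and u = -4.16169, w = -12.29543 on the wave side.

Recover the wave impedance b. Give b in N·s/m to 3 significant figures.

b = 17.7 N·s/m

u + w = -16.4571;  u + w = √(2b)·v, so √(2b) = -16.4571/(-2.766) = 5.9498.
b = (√(2b))²/2 = 35.4000/2 = 17.7000.
(Check via u − w = 2F/√(2b): u − w = 8.1337, 2F/√(2b) = 8.1337.)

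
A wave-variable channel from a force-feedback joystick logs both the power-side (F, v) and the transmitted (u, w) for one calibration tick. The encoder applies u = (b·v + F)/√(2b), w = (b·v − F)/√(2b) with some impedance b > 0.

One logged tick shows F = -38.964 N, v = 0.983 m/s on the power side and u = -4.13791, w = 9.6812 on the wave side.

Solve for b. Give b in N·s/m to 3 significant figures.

b = 15.9 N·s/m

u + w = 5.54329;  u + w = √(2b)·v, so √(2b) = 5.54329/0.983 = 5.63916.
b = (√(2b))²/2 = 31.80008/2 = 15.90004.
(Check via u − w = 2F/√(2b): u − w = -13.81911, 2F/√(2b) = -13.81909.)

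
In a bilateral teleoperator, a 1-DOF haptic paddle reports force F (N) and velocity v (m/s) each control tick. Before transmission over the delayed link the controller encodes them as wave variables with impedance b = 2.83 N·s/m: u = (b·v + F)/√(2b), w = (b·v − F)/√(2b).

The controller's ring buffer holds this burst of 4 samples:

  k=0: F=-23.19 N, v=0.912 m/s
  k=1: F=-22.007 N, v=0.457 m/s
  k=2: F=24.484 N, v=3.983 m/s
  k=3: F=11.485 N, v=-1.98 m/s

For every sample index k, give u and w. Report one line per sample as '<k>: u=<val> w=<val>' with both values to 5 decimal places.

k=0: b·v=2.83×0.912=2.58096; √(2b)=2.37908; u=(2.58096+(-23.19))/2.37908=-8.66263, w=(2.58096−(-23.19))/2.37908=10.83234
k=1: b·v=2.83×0.457=1.29331; √(2b)=2.37908; u=(1.29331+(-22.007))/2.37908=-8.70661, w=(1.29331−(-22.007))/2.37908=9.79385
k=2: b·v=2.83×3.983=11.27189; √(2b)=2.37908; u=(11.27189+24.484)/2.37908=15.02932, w=(11.27189−24.484)/2.37908=-5.55346
k=3: b·v=2.83×(-1.98)=-5.60340; √(2b)=2.37908; u=(-5.60340+11.485)/2.37908=2.47222, w=(-5.60340−11.485)/2.37908=-7.18279

0: u=-8.66263 w=10.83234
1: u=-8.70661 w=9.79385
2: u=15.02932 w=-5.55346
3: u=2.47222 w=-7.18279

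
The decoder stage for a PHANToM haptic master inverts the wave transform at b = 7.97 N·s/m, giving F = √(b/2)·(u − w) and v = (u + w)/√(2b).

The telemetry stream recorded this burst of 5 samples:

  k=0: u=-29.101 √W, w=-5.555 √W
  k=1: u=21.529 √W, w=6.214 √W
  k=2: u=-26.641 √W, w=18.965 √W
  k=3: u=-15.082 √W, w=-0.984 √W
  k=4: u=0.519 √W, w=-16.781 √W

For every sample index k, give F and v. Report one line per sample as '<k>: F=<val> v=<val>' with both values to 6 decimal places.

k=0: u−w=-23.546000, u+w=-34.656000; √(b/2)=1.996246, √(2b)=3.992493; F=1.996246×(-23.546)=-47.003620, v=-34.656000/3.992493=-8.680291
k=1: u−w=15.315000, u+w=27.743000; √(b/2)=1.996246, √(2b)=3.992493; F=1.996246×15.315=30.572515, v=27.743000/3.992493=6.948791
k=2: u−w=-45.606000, u+w=-7.676000; √(b/2)=1.996246, √(2b)=3.992493; F=1.996246×(-45.606)=-91.040817, v=-7.676000/3.992493=-1.922608
k=3: u−w=-14.098000, u+w=-16.066000; √(b/2)=1.996246, √(2b)=3.992493; F=1.996246×(-14.098)=-28.143083, v=-16.066000/3.992493=-4.024052
k=4: u−w=17.300000, u+w=-16.262000; √(b/2)=1.996246, √(2b)=3.992493; F=1.996246×17.3=34.535064, v=-16.262000/3.992493=-4.073144

0: F=-47.003620 v=-8.680291
1: F=30.572515 v=6.948791
2: F=-91.040817 v=-1.922608
3: F=-28.143083 v=-4.024052
4: F=34.535064 v=-4.073144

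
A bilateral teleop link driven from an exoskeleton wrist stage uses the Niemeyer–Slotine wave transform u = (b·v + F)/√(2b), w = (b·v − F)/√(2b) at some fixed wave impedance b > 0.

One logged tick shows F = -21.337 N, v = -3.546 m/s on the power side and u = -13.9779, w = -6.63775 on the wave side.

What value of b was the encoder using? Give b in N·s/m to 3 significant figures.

u + w = -20.6156;  u + w = √(2b)·v, so √(2b) = -20.6156/(-3.546) = 5.8138.
b = (√(2b))²/2 = 33.8000/2 = 16.9000.
(Check via u − w = 2F/√(2b): u − w = -7.3402, 2F/√(2b) = -7.3402.)

b = 16.9 N·s/m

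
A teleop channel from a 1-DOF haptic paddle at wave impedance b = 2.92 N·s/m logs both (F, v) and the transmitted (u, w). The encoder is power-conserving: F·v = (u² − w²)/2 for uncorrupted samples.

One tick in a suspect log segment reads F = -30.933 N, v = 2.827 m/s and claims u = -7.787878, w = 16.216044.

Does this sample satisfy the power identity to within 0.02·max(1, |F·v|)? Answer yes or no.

no

F·v = (-30.933)×2.827 = -87.447591 W.
(u² − w²)/2 = (60.651044 − 262.960083)/2 = -101.154520 W.
|Δ| = 13.706929;  2% of max(1, |F·v|) = 1.748952.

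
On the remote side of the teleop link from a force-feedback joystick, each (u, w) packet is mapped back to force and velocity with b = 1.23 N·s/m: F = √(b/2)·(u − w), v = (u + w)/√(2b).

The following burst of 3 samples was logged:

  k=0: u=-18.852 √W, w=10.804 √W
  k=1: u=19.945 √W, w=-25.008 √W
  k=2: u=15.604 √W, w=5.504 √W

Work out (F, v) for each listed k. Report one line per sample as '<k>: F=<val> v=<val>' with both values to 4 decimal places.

0: F=-23.2568 v=-5.1312
1: F=35.2530 v=-3.2281
2: F=7.9206 v=13.4580

k=0: u−w=-29.6560, u+w=-8.0480; √(b/2)=0.7842, √(2b)=1.5684; F=0.7842×(-29.656)=-23.2568, v=-8.0480/1.5684=-5.1312
k=1: u−w=44.9530, u+w=-5.0630; √(b/2)=0.7842, √(2b)=1.5684; F=0.7842×44.953=35.2530, v=-5.0630/1.5684=-3.2281
k=2: u−w=10.1000, u+w=21.1080; √(b/2)=0.7842, √(2b)=1.5684; F=0.7842×10.1=7.9206, v=21.1080/1.5684=13.4580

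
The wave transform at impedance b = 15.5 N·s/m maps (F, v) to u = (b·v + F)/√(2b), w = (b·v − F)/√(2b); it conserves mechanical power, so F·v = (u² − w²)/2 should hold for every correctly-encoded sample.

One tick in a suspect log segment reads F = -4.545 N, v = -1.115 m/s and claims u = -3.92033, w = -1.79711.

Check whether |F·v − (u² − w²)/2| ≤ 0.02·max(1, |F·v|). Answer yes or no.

F·v = (-4.545)×(-1.115) = 5.0677 W.
(u² − w²)/2 = (15.3690 − 3.2296)/2 = 6.0697 W.
|Δ| = 1.0020;  2% of max(1, |F·v|) = 0.1014.

no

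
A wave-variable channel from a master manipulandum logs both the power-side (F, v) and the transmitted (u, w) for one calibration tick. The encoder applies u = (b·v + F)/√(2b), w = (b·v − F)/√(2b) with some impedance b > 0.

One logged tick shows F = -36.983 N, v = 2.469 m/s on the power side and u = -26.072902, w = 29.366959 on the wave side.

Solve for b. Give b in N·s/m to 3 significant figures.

b = 0.89 N·s/m

u + w = 3.294057;  u + w = √(2b)·v, so √(2b) = 3.294057/2.469 = 1.334166.
b = (√(2b))²/2 = 1.780000/2 = 0.890000.
(Check via u − w = 2F/√(2b): u − w = -55.439861, 2F/√(2b) = -55.439859.)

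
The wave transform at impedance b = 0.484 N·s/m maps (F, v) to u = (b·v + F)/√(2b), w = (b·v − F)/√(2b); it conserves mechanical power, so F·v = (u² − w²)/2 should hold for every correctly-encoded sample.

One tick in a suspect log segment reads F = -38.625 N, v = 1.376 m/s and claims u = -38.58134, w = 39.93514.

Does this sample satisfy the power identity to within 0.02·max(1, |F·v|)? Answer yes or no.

yes

F·v = (-38.625)×1.376 = -53.1480 W.
(u² − w²)/2 = (1488.5198 − 1594.8154)/2 = -53.1478 W.
|Δ| = 0.0002;  2% of max(1, |F·v|) = 1.0630.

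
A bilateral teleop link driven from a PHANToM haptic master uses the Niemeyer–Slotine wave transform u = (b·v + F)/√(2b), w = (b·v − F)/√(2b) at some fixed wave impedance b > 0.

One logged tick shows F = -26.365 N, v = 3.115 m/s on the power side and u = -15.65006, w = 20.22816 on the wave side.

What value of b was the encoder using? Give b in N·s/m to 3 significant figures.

b = 1.08 N·s/m

u + w = 4.57810;  u + w = √(2b)·v, so √(2b) = 4.57810/3.115 = 1.46970.
b = (√(2b))²/2 = 2.16000/2 = 1.08000.
(Check via u − w = 2F/√(2b): u − w = -35.87822, 2F/√(2b) = -35.87819.)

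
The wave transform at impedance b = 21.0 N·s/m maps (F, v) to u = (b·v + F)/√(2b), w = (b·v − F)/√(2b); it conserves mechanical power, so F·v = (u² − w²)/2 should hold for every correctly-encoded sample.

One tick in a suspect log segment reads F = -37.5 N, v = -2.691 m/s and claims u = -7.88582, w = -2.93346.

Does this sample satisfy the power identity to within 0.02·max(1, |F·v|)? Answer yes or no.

F·v = (-37.5)×(-2.691) = 100.9125 W.
(u² − w²)/2 = (62.1862 − 8.6052)/2 = 26.7905 W.
|Δ| = 74.1220;  2% of max(1, |F·v|) = 2.0183.

no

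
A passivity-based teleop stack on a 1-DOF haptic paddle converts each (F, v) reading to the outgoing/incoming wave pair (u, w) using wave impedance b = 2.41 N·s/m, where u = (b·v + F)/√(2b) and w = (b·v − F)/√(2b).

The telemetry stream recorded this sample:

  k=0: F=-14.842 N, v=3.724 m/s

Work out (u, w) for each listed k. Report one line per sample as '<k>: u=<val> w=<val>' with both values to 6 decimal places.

k=0: b·v=2.41×3.724=8.974840; √(2b)=2.195450; u=(8.974840+(-14.842))/2.195450=-2.672418, w=(8.974840−(-14.842))/2.195450=10.848273

0: u=-2.672418 w=10.848273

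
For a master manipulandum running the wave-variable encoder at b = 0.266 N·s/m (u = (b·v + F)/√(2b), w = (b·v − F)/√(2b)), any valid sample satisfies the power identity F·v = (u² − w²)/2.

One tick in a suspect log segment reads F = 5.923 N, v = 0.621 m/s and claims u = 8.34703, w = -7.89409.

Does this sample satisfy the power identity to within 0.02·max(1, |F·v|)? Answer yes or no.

yes

F·v = 5.923×0.621 = 3.67818 W.
(u² − w²)/2 = (69.67291 − 62.31666)/2 = 3.67813 W.
|Δ| = 0.00006;  2% of max(1, |F·v|) = 0.07356.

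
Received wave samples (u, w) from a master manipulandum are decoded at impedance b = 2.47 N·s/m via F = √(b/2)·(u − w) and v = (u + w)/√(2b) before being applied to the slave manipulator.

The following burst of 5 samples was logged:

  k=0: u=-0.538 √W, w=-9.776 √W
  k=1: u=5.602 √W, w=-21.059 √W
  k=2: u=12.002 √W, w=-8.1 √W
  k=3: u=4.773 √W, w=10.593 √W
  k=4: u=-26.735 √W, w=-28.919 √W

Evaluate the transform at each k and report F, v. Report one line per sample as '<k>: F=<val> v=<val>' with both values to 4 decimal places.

k=0: u−w=9.2380, u+w=-10.3140; √(b/2)=1.1113, √(2b)=2.2226; F=1.1113×9.238=10.2662, v=-10.3140/2.2226=-4.6405
k=1: u−w=26.6610, u+w=-15.4570; √(b/2)=1.1113, √(2b)=2.2226; F=1.1113×26.661=29.6285, v=-15.4570/2.2226=-6.9544
k=2: u−w=20.1020, u+w=3.9020; √(b/2)=1.1113, √(2b)=2.2226; F=1.1113×20.102=22.3395, v=3.9020/2.2226=1.7556
k=3: u−w=-5.8200, u+w=15.3660; √(b/2)=1.1113, √(2b)=2.2226; F=1.1113×(-5.82)=-6.4678, v=15.3660/2.2226=6.9135
k=4: u−w=2.1840, u+w=-55.6540; √(b/2)=1.1113, √(2b)=2.2226; F=1.1113×2.184=2.4271, v=-55.6540/2.2226=-25.0399

0: F=10.2662 v=-4.6405
1: F=29.6285 v=-6.9544
2: F=22.3395 v=1.7556
3: F=-6.4678 v=6.9135
4: F=2.4271 v=-25.0399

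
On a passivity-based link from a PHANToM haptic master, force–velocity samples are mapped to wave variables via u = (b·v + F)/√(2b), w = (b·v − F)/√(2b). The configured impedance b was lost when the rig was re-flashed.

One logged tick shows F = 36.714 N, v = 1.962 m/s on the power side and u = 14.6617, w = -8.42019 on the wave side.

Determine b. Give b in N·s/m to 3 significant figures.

b = 5.06 N·s/m

u + w = 6.2415;  u + w = √(2b)·v, so √(2b) = 6.2415/1.962 = 3.1812.
b = (√(2b))²/2 = 10.1200/2 = 5.0600.
(Check via u − w = 2F/√(2b): u − w = 23.0819, 2F/√(2b) = 23.0819.)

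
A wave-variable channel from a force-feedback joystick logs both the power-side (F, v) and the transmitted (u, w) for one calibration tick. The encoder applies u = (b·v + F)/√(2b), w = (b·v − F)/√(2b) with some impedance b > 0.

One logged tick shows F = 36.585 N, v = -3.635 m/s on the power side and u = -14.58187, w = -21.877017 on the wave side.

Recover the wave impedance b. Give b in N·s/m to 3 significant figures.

u + w = -36.458887;  u + w = √(2b)·v, so √(2b) = -36.458887/(-3.635) = 10.029955.
b = (√(2b))²/2 = 100.600000/2 = 50.300000.
(Check via u − w = 2F/√(2b): u − w = 7.295147, 2F/√(2b) = 7.295147.)

b = 50.3 N·s/m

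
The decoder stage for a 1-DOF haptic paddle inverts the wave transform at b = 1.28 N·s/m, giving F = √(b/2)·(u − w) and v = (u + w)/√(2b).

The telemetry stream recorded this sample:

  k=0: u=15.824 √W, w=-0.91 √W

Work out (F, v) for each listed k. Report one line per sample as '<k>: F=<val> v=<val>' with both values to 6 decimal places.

k=0: u−w=16.734000, u+w=14.914000; √(b/2)=0.800000, √(2b)=1.600000; F=0.800000×16.734=13.387200, v=14.914000/1.600000=9.321250

0: F=13.387200 v=9.321250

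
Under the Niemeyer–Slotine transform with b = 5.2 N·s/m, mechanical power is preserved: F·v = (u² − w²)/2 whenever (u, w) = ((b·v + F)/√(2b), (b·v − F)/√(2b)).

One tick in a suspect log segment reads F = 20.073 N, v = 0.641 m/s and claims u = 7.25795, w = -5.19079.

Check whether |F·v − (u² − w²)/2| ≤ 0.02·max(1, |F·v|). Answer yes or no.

F·v = 20.073×0.641 = 12.8668 W.
(u² − w²)/2 = (52.6778 − 26.9443)/2 = 12.8668 W.
|Δ| = 0.0000;  2% of max(1, |F·v|) = 0.2573.

yes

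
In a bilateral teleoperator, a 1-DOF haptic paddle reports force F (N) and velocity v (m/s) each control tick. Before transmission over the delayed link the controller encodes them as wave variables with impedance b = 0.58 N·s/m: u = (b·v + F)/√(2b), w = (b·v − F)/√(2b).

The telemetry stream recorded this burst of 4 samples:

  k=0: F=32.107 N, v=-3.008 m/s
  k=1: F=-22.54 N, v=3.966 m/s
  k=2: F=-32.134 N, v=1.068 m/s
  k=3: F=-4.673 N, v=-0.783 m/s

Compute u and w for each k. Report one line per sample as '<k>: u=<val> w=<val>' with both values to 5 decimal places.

k=0: b·v=0.58×(-3.008)=-1.74464; √(2b)=1.07703; u=(-1.74464+32.107)/1.07703=28.19074, w=(-1.74464−32.107)/1.07703=-31.43046
k=1: b·v=0.58×3.966=2.30028; √(2b)=1.07703; u=(2.30028+(-22.54))/1.07703=-18.79211, w=(2.30028−(-22.54))/1.07703=23.06362
k=2: b·v=0.58×1.068=0.61944; √(2b)=1.07703; u=(0.61944+(-32.134))/1.07703=-29.26053, w=(0.61944−(-32.134))/1.07703=30.41081
k=3: b·v=0.58×(-0.783)=-0.45414; √(2b)=1.07703; u=(-0.45414+(-4.673))/1.07703=-4.76043, w=(-0.45414−(-4.673))/1.07703=3.91711

0: u=28.19074 w=-31.43046
1: u=-18.79211 w=23.06362
2: u=-29.26053 w=30.41081
3: u=-4.76043 w=3.91711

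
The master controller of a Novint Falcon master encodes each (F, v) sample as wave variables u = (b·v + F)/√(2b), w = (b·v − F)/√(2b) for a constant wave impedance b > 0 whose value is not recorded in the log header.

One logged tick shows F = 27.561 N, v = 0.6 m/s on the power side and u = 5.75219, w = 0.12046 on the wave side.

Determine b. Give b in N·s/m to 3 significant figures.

b = 47.9 N·s/m

u + w = 5.87265;  u + w = √(2b)·v, so √(2b) = 5.87265/0.6 = 9.78775.
b = (√(2b))²/2 = 95.80005/2 = 47.90003.
(Check via u − w = 2F/√(2b): u − w = 5.63173, 2F/√(2b) = 5.63173.)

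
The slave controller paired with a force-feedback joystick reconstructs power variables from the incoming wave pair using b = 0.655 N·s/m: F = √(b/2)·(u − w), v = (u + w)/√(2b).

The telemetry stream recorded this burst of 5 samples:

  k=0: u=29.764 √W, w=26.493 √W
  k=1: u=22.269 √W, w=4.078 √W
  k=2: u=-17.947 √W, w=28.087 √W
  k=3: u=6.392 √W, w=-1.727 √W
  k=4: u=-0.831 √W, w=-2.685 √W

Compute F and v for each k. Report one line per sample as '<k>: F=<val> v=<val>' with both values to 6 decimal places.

k=0: u−w=3.271000, u+w=56.257000; √(b/2)=0.572276, √(2b)=1.144552; F=0.572276×3.271=1.871915, v=56.257000/1.144552=49.151969
k=1: u−w=18.191000, u+w=26.347000; √(b/2)=0.572276, √(2b)=1.144552; F=0.572276×18.191=10.410276, v=26.347000/1.144552=23.019481
k=2: u−w=-46.034000, u+w=10.140000; √(b/2)=0.572276, √(2b)=1.144552; F=0.572276×(-46.034)=-26.344161, v=10.140000/1.144552=8.859359
k=3: u−w=8.119000, u+w=4.665000; √(b/2)=0.572276, √(2b)=1.144552; F=0.572276×8.119=4.646310, v=4.665000/1.144552=4.075829
k=4: u−w=1.854000, u+w=-3.516000; √(b/2)=0.572276, √(2b)=1.144552; F=0.572276×1.854=1.061000, v=-3.516000/1.144552=-3.071943

0: F=1.871915 v=49.151969
1: F=10.410276 v=23.019481
2: F=-26.344161 v=8.859359
3: F=4.646310 v=4.075829
4: F=1.061000 v=-3.071943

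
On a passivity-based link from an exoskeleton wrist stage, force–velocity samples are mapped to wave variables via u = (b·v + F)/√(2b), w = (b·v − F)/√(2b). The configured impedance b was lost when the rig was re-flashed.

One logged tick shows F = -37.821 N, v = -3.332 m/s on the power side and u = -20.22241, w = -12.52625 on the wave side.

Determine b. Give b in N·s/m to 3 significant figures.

u + w = -32.7487;  u + w = √(2b)·v, so √(2b) = -32.7487/(-3.332) = 9.8285.
b = (√(2b))²/2 = 96.6000/2 = 48.3000.
(Check via u − w = 2F/√(2b): u − w = -7.6962, 2F/√(2b) = -7.6962.)

b = 48.3 N·s/m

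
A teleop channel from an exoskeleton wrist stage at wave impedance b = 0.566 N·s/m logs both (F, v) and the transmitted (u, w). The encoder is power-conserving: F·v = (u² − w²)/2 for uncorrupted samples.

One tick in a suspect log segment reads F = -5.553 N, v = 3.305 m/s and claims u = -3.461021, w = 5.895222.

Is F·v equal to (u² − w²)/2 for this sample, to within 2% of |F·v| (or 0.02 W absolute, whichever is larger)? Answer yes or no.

no

F·v = (-5.553)×3.305 = -18.352665 W.
(u² − w²)/2 = (11.978666 − 34.753642)/2 = -11.387488 W.
|Δ| = 6.965177;  2% of max(1, |F·v|) = 0.367053.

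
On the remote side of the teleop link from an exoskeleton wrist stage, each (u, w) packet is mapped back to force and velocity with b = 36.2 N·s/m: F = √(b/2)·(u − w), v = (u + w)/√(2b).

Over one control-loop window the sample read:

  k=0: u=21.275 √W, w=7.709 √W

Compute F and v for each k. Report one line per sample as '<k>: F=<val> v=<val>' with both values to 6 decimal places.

k=0: u−w=13.566000, u+w=28.984000; √(b/2)=4.254409, √(2b)=8.508819; F=4.254409×13.566=57.715319, v=28.984000/8.508819=3.406348

0: F=57.715319 v=3.406348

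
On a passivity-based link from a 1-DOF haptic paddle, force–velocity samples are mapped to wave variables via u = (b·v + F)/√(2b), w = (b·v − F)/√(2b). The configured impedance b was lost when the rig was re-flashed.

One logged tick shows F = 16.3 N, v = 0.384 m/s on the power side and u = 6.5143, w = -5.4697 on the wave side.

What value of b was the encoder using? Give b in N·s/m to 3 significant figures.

u + w = 1.0446;  u + w = √(2b)·v, so √(2b) = 1.0446/0.384 = 2.7203.
b = (√(2b))²/2 = 7.4001/2 = 3.7001.
(Check via u − w = 2F/√(2b): u − w = 11.9840, 2F/√(2b) = 11.9839.)

b = 3.7 N·s/m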